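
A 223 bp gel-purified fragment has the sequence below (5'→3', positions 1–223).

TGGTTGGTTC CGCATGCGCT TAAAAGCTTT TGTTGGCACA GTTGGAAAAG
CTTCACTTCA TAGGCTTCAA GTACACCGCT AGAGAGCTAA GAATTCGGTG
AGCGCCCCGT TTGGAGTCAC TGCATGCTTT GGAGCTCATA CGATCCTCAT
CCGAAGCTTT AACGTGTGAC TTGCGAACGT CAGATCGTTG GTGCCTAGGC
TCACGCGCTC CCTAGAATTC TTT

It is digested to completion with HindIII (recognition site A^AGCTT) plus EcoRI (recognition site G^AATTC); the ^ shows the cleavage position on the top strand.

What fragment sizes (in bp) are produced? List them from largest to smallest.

HindIII sites (AAGCTT) start at positions 24, 48, 154.
HindIII cuts after the first base of each site, so after positions 24, 48, 154.
EcoRI sites (GAATTC) start at positions 91, 215.
EcoRI cuts after the first base of each site, so after positions 91, 215.
Combined cut positions: 24, 48, 91, 154, 215.
Linear molecule, 5 cuts → 6 fragments:
  1–24 → 24 bp
  25–48 → 24 bp
  49–91 → 43 bp
  92–154 → 63 bp
  155–215 → 61 bp
  216–223 → 8 bp
Sorted largest to smallest: 63, 61, 43, 24, 24, 8 bp.

63, 61, 43, 24, 24, 8 bp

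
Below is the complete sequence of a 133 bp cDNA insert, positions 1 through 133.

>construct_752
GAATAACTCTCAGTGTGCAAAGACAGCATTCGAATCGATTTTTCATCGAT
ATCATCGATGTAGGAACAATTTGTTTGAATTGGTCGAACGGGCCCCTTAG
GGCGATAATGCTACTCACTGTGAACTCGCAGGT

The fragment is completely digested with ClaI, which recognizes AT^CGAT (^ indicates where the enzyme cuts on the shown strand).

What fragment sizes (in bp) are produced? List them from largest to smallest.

ClaI sites (ATCGAT) start at positions 34, 45, 54.
ClaI cuts after base 2 of each site, so after positions 35, 46, 55.
Linear molecule, 3 cuts → 4 fragments:
  1–35 → 35 bp
  36–46 → 11 bp
  47–55 → 9 bp
  56–133 → 78 bp
Sorted largest to smallest: 78, 35, 11, 9 bp.

78, 35, 11, 9 bp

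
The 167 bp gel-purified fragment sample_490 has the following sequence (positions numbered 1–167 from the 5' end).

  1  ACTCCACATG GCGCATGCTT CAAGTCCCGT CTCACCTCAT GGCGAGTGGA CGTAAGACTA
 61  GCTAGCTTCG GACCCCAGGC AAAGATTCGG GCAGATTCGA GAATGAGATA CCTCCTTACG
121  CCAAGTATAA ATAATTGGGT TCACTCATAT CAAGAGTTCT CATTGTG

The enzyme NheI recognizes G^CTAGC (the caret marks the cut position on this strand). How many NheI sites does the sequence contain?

1

GCTAGC occurs starting at position 61.
NheI cuts at 1 site.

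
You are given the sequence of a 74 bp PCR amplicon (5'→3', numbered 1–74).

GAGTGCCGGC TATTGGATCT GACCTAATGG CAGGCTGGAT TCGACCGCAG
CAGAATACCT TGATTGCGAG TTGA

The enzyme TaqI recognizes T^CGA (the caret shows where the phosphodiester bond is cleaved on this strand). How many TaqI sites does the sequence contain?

TCGA occurs starting at position 41.
TaqI cuts at 1 site.

1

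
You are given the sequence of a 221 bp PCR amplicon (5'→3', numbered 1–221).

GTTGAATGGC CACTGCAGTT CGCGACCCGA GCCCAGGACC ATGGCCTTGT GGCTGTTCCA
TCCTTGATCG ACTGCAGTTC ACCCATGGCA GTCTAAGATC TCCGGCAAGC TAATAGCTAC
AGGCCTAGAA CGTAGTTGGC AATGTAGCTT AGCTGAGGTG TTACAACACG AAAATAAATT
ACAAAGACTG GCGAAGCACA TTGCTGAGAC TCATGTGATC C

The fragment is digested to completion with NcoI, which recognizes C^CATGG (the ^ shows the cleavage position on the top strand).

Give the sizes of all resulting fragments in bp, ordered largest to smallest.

NcoI sites (CCATGG) start at positions 39, 83.
NcoI cuts after the first base of each site, so after positions 39, 83.
Linear molecule, 2 cuts → 3 fragments:
  1–39 → 39 bp
  40–83 → 44 bp
  84–221 → 138 bp
Sorted largest to smallest: 138, 44, 39 bp.

138, 44, 39 bp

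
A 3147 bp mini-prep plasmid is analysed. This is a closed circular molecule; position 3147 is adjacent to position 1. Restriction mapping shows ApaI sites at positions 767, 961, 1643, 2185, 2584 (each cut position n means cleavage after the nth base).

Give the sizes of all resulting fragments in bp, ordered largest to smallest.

1330, 682, 542, 399, 194 bp

Circular molecule, 5 cuts → 5 fragments:
  961 − 767 = 194 bp
  1643 − 961 = 682 bp
  2185 − 1643 = 542 bp
  2584 − 2185 = 399 bp
  wrap: 3147 − 2584 + 767 = 1330 bp
Sorted largest to smallest: 1330, 682, 542, 399, 194 bp.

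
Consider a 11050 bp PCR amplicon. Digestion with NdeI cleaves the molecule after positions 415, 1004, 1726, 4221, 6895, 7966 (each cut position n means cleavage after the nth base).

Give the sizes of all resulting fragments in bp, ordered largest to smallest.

3084, 2674, 2495, 1071, 722, 589, 415 bp

Linear molecule, 6 cuts → 7 fragments:
  415 − 0 = 415 bp
  1004 − 415 = 589 bp
  1726 − 1004 = 722 bp
  4221 − 1726 = 2495 bp
  6895 − 4221 = 2674 bp
  7966 − 6895 = 1071 bp
  11050 − 7966 = 3084 bp
Sorted largest to smallest: 3084, 2674, 2495, 1071, 722, 589, 415 bp.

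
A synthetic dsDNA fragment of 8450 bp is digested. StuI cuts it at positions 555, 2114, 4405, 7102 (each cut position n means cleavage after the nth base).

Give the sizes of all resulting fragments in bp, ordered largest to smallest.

Linear molecule, 4 cuts → 5 fragments:
  555 − 0 = 555 bp
  2114 − 555 = 1559 bp
  4405 − 2114 = 2291 bp
  7102 − 4405 = 2697 bp
  8450 − 7102 = 1348 bp
Sorted largest to smallest: 2697, 2291, 1559, 1348, 555 bp.

2697, 2291, 1559, 1348, 555 bp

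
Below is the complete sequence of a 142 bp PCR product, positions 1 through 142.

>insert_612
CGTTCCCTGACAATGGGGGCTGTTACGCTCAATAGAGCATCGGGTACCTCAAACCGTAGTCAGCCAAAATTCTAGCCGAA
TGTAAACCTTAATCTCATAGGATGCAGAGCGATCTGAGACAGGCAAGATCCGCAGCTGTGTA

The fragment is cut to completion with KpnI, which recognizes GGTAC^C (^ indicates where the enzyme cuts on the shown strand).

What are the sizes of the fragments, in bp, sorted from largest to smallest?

The KpnI site (GGTACC) starts at position 43.
KpnI cuts after base 5 of each site (before the last base), so after position 47.
Linear molecule, 1 cut → 2 fragments:
  1–47 → 47 bp
  48–142 → 95 bp
Sorted largest to smallest: 95, 47 bp.

95, 47 bp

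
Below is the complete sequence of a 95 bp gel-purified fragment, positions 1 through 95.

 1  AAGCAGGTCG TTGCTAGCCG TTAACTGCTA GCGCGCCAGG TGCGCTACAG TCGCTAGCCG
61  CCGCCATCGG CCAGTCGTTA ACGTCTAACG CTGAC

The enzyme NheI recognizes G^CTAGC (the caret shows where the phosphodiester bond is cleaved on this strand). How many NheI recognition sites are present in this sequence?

GCTAGC occurs starting at positions 13, 27, 53.
NheI cuts at 3 sites.

3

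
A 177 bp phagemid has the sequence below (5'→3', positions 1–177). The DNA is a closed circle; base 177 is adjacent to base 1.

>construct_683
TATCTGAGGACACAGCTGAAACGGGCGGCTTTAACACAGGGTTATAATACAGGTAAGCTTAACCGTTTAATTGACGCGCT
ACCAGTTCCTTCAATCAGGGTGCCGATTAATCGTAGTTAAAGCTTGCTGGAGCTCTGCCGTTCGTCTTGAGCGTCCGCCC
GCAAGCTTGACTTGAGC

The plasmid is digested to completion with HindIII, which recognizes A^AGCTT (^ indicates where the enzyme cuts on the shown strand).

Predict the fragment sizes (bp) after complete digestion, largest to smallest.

69, 65, 43 bp

HindIII sites (AAGCTT) start at positions 55, 120, 163.
HindIII cuts after the first base of each site, so after positions 55, 120, 163.
Circular molecule, 3 cuts → 3 fragments:
  56–120 → 65 bp
  121–163 → 43 bp
  164–177 then 1–55 → 14 + 55 = 69 bp
Sorted largest to smallest: 69, 65, 43 bp.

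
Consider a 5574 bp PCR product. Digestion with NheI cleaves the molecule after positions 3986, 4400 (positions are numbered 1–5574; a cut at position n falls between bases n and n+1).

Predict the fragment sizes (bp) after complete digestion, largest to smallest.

3986, 1174, 414 bp

Linear molecule, 2 cuts → 3 fragments:
  3986 − 0 = 3986 bp
  4400 − 3986 = 414 bp
  5574 − 4400 = 1174 bp
Sorted largest to smallest: 3986, 1174, 414 bp.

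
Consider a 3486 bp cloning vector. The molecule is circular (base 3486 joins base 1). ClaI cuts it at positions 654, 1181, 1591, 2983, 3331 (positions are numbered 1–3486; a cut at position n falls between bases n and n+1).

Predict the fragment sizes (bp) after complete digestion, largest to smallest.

1392, 809, 527, 410, 348 bp

Circular molecule, 5 cuts → 5 fragments:
  1181 − 654 = 527 bp
  1591 − 1181 = 410 bp
  2983 − 1591 = 1392 bp
  3331 − 2983 = 348 bp
  wrap: 3486 − 3331 + 654 = 809 bp
Sorted largest to smallest: 1392, 809, 527, 410, 348 bp.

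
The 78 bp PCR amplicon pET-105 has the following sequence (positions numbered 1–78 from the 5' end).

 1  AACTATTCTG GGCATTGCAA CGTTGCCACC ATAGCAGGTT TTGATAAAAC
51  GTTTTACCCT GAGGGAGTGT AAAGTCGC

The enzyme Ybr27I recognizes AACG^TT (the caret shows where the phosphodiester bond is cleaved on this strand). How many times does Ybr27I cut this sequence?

AACGTT occurs starting at positions 19, 48.
Ybr27I cuts at 2 sites.

2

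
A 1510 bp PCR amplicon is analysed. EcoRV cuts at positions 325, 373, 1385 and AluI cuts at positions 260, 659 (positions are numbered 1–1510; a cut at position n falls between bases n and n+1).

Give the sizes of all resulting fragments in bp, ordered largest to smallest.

Combined cut positions (sorted): 260, 325, 373, 659, 1385.
Linear molecule, 5 cuts → 6 fragments:
  260 − 0 = 260 bp
  325 − 260 = 65 bp
  373 − 325 = 48 bp
  659 − 373 = 286 bp
  1385 − 659 = 726 bp
  1510 − 1385 = 125 bp
Sorted largest to smallest: 726, 286, 260, 125, 65, 48 bp.

726, 286, 260, 125, 65, 48 bp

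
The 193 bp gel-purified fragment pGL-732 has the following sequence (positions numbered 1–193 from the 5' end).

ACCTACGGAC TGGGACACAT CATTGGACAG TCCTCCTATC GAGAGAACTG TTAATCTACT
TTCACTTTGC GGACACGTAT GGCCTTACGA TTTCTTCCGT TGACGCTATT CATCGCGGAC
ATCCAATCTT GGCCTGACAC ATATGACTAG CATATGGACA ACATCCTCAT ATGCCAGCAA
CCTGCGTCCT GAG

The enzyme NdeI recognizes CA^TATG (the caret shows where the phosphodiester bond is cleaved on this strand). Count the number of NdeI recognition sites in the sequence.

CATATG occurs starting at positions 140, 151, 168.
NdeI cuts at 3 sites.

3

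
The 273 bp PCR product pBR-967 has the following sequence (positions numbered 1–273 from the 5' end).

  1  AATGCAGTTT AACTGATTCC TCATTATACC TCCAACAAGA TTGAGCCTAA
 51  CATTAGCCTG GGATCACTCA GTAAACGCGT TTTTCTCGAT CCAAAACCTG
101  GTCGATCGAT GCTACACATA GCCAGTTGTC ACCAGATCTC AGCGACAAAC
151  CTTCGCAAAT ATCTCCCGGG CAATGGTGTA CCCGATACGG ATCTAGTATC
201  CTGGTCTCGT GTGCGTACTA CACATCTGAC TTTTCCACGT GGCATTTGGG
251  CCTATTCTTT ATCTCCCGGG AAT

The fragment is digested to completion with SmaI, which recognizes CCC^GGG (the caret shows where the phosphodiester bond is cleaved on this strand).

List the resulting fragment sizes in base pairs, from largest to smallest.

167, 100, 6 bp

SmaI sites (CCCGGG) start at positions 165, 265.
SmaI cuts after base 3 of each site, so after positions 167, 267.
Linear molecule, 2 cuts → 3 fragments:
  1–167 → 167 bp
  168–267 → 100 bp
  268–273 → 6 bp
Sorted largest to smallest: 167, 100, 6 bp.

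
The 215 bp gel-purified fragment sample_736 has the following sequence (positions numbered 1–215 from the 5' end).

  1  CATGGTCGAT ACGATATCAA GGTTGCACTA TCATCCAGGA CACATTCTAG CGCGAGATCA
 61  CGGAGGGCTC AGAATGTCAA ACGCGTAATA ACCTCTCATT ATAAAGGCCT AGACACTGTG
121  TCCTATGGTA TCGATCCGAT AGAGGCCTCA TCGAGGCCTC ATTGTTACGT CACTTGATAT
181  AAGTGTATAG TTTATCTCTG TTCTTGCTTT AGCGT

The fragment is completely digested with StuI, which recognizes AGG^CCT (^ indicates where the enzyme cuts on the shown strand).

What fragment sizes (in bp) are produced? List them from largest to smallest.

107, 59, 38, 11 bp

StuI sites (AGGCCT) start at positions 105, 143, 154.
StuI cuts after base 3 of each site, so after positions 107, 145, 156.
Linear molecule, 3 cuts → 4 fragments:
  1–107 → 107 bp
  108–145 → 38 bp
  146–156 → 11 bp
  157–215 → 59 bp
Sorted largest to smallest: 107, 59, 38, 11 bp.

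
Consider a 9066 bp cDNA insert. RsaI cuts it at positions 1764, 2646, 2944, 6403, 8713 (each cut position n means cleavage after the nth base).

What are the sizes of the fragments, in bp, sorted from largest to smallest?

Linear molecule, 5 cuts → 6 fragments:
  1764 − 0 = 1764 bp
  2646 − 1764 = 882 bp
  2944 − 2646 = 298 bp
  6403 − 2944 = 3459 bp
  8713 − 6403 = 2310 bp
  9066 − 8713 = 353 bp
Sorted largest to smallest: 3459, 2310, 1764, 882, 353, 298 bp.

3459, 2310, 1764, 882, 353, 298 bp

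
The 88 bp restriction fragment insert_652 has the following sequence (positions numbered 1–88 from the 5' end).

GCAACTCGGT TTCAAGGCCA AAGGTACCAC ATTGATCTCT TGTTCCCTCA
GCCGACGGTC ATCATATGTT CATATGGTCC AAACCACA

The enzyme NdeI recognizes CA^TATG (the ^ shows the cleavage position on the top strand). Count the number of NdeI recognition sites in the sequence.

2

CATATG occurs starting at positions 63, 71.
NdeI cuts at 2 sites.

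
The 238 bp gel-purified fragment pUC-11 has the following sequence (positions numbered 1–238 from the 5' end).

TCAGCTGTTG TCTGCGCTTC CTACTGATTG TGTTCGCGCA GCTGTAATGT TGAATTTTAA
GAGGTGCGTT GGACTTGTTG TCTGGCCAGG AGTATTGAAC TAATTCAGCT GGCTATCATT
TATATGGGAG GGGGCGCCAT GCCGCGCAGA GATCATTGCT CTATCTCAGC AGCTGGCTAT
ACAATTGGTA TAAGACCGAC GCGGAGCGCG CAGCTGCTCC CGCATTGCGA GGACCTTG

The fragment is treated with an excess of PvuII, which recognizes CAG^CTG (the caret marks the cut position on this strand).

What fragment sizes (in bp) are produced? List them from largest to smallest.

PvuII sites (CAGCTG) start at positions 2, 39, 106, 170, 211.
PvuII cuts after base 3 of each site, so after positions 4, 41, 108, 172, 213.
Linear molecule, 5 cuts → 6 fragments:
  1–4 → 4 bp
  5–41 → 37 bp
  42–108 → 67 bp
  109–172 → 64 bp
  173–213 → 41 bp
  214–238 → 25 bp
Sorted largest to smallest: 67, 64, 41, 37, 25, 4 bp.

67, 64, 41, 37, 25, 4 bp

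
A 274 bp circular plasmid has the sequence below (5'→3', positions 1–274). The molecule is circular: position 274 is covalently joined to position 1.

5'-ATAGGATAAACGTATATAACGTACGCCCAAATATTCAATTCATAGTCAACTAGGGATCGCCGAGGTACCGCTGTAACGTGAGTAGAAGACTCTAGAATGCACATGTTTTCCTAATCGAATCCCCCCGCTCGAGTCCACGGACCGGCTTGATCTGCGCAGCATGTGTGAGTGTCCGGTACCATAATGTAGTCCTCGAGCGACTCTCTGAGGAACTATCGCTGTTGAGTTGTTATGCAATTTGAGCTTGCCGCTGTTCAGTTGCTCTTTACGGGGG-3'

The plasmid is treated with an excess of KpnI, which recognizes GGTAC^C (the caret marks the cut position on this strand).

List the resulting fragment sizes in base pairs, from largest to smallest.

163, 111 bp

KpnI sites (GGTACC) start at positions 64, 175.
KpnI cuts after base 5 of each site (before the last base), so after positions 68, 179.
Circular molecule, 2 cuts → 2 fragments:
  69–179 → 111 bp
  180–274 then 1–68 → 95 + 68 = 163 bp
Sorted largest to smallest: 163, 111 bp.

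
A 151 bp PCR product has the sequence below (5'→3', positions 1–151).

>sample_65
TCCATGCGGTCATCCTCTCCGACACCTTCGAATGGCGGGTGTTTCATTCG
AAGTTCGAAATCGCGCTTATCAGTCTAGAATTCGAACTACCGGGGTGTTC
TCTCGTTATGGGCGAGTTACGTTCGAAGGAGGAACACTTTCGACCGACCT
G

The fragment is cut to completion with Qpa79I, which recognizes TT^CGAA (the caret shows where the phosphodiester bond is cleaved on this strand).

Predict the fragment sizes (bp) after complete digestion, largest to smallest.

Qpa79I sites (TTCGAA) start at positions 27, 47, 54, 81, 122.
Qpa79I cuts after base 2 of each site, so after positions 28, 48, 55, 82, 123.
Linear molecule, 5 cuts → 6 fragments:
  1–28 → 28 bp
  29–48 → 20 bp
  49–55 → 7 bp
  56–82 → 27 bp
  83–123 → 41 bp
  124–151 → 28 bp
Sorted largest to smallest: 41, 28, 28, 27, 20, 7 bp.

41, 28, 28, 27, 20, 7 bp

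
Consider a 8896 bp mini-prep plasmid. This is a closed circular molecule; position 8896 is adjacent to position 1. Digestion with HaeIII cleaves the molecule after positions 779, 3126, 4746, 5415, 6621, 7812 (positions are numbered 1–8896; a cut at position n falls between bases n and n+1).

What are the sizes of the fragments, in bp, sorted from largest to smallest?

2347, 1863, 1620, 1206, 1191, 669 bp

Circular molecule, 6 cuts → 6 fragments:
  3126 − 779 = 2347 bp
  4746 − 3126 = 1620 bp
  5415 − 4746 = 669 bp
  6621 − 5415 = 1206 bp
  7812 − 6621 = 1191 bp
  wrap: 8896 − 7812 + 779 = 1863 bp
Sorted largest to smallest: 2347, 1863, 1620, 1206, 1191, 669 bp.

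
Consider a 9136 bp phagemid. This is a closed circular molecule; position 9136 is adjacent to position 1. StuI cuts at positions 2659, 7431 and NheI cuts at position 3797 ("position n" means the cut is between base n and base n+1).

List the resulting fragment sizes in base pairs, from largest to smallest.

Combined cut positions (sorted): 2659, 3797, 7431.
Circular molecule, 3 cuts → 3 fragments:
  3797 − 2659 = 1138 bp
  7431 − 3797 = 3634 bp
  wrap: 9136 − 7431 + 2659 = 4364 bp
Sorted largest to smallest: 4364, 3634, 1138 bp.

4364, 3634, 1138 bp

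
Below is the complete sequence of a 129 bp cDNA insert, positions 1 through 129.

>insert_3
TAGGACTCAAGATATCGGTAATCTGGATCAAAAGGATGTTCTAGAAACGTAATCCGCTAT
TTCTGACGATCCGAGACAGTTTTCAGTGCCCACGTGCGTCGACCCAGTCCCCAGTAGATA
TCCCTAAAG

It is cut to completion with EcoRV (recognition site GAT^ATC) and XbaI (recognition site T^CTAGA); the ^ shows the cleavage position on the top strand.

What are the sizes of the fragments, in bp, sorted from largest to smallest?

EcoRV sites (GATATC) start at positions 11, 117.
EcoRV cuts after base 3 of each site, so after positions 13, 119.
The XbaI site (TCTAGA) starts at position 40.
XbaI cuts after the first base of each site, so after position 40.
Combined cut positions: 13, 40, 119.
Linear molecule, 3 cuts → 4 fragments:
  1–13 → 13 bp
  14–40 → 27 bp
  41–119 → 79 bp
  120–129 → 10 bp
Sorted largest to smallest: 79, 27, 13, 10 bp.

79, 27, 13, 10 bp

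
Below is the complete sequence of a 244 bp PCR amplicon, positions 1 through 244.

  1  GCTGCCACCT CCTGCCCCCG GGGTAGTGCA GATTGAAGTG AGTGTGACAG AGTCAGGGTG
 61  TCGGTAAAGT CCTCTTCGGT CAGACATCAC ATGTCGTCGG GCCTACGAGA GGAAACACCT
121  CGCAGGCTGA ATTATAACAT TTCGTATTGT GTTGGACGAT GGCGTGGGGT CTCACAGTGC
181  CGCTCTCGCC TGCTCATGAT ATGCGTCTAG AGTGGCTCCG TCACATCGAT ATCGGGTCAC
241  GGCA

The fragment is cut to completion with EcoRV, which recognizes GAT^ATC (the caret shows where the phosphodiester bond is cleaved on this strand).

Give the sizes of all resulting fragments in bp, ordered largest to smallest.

230, 14 bp

The EcoRV site (GATATC) starts at position 228.
EcoRV cuts after base 3 of each site, so after position 230.
Linear molecule, 1 cut → 2 fragments:
  1–230 → 230 bp
  231–244 → 14 bp
Sorted largest to smallest: 230, 14 bp.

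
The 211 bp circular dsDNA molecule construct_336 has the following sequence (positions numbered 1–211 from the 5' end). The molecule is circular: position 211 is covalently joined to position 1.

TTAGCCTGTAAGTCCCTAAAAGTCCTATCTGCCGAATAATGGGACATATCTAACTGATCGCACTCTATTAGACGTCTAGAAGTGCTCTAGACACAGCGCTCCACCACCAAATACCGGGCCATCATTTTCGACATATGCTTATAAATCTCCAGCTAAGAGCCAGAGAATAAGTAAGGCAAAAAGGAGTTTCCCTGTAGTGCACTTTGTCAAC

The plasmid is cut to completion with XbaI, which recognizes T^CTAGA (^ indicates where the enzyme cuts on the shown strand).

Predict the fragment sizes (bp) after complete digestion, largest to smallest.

200, 11 bp

XbaI sites (TCTAGA) start at positions 75, 86.
XbaI cuts after the first base of each site, so after positions 75, 86.
Circular molecule, 2 cuts → 2 fragments:
  76–86 → 11 bp
  87–211 then 1–75 → 125 + 75 = 200 bp
Sorted largest to smallest: 200, 11 bp.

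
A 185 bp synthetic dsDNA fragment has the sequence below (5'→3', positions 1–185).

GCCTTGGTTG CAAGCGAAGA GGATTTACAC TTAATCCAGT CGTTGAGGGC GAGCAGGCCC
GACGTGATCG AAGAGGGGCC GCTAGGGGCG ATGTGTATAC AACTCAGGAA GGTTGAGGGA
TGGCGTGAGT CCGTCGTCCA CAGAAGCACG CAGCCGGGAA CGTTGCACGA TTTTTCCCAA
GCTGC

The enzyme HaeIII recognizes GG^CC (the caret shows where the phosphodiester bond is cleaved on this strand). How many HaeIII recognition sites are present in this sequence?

2

GGCC occurs starting at positions 56, 77.
HaeIII cuts at 2 sites.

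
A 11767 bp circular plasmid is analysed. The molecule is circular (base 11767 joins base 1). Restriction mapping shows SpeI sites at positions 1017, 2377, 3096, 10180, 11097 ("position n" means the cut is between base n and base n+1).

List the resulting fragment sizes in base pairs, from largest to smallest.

Circular molecule, 5 cuts → 5 fragments:
  2377 − 1017 = 1360 bp
  3096 − 2377 = 719 bp
  10180 − 3096 = 7084 bp
  11097 − 10180 = 917 bp
  wrap: 11767 − 11097 + 1017 = 1687 bp
Sorted largest to smallest: 7084, 1687, 1360, 917, 719 bp.

7084, 1687, 1360, 917, 719 bp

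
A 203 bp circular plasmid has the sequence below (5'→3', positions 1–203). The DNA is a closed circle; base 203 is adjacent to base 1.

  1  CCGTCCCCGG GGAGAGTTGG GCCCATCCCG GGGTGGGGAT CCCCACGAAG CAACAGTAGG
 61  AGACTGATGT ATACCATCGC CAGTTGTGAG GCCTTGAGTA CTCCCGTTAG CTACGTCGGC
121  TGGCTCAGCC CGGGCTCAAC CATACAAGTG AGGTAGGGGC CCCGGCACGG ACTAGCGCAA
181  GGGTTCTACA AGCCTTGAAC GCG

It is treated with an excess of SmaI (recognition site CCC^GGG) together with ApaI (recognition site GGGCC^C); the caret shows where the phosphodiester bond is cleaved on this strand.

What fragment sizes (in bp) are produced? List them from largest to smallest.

102, 50, 30, 15, 6 bp

SmaI sites (CCCGGG) start at positions 6, 27, 129.
SmaI cuts after base 3 of each site, so after positions 8, 29, 131.
ApaI sites (GGGCCC) start at positions 19, 157.
ApaI cuts after base 5 of each site (before the last base), so after positions 23, 161.
Combined cut positions: 8, 23, 29, 131, 161.
Circular molecule, 5 cuts → 5 fragments:
  9–23 → 15 bp
  24–29 → 6 bp
  30–131 → 102 bp
  132–161 → 30 bp
  162–203 then 1–8 → 42 + 8 = 50 bp
Sorted largest to smallest: 102, 50, 30, 15, 6 bp.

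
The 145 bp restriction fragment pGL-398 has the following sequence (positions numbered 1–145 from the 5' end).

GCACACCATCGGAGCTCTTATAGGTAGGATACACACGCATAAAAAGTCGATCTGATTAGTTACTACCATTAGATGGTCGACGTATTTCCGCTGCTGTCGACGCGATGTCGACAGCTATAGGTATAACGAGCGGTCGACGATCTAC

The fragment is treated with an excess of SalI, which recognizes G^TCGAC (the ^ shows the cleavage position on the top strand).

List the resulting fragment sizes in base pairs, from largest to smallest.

76, 26, 20, 12, 11 bp

SalI sites (GTCGAC) start at positions 76, 96, 107, 133.
SalI cuts after the first base of each site, so after positions 76, 96, 107, 133.
Linear molecule, 4 cuts → 5 fragments:
  1–76 → 76 bp
  77–96 → 20 bp
  97–107 → 11 bp
  108–133 → 26 bp
  134–145 → 12 bp
Sorted largest to smallest: 76, 26, 20, 12, 11 bp.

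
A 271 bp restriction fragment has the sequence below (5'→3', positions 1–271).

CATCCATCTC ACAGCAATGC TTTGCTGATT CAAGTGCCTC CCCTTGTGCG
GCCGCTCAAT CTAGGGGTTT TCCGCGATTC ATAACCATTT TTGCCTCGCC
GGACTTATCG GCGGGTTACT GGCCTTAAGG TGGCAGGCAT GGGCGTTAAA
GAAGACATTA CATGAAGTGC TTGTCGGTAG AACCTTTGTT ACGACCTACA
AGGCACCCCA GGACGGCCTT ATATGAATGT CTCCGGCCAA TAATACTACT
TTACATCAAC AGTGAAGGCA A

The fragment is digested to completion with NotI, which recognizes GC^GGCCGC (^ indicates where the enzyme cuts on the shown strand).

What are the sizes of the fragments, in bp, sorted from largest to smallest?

The NotI site (GCGGCCGC) starts at position 48.
NotI cuts after base 2 of each site, so after position 49.
Linear molecule, 1 cut → 2 fragments:
  1–49 → 49 bp
  50–271 → 222 bp
Sorted largest to smallest: 222, 49 bp.

222, 49 bp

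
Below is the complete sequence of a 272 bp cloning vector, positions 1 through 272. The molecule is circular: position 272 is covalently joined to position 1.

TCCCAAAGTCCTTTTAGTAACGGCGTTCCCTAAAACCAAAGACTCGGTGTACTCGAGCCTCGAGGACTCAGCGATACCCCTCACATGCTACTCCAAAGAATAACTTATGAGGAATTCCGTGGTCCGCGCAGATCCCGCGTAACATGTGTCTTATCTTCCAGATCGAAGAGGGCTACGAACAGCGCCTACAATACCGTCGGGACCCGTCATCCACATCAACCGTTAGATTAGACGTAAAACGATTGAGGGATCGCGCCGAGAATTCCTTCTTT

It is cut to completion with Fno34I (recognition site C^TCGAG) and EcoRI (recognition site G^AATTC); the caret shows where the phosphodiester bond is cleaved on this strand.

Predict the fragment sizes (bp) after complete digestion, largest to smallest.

Fno34I sites (CTCGAG) start at positions 52, 59.
Fno34I cuts after the first base of each site, so after positions 52, 59.
EcoRI sites (GAATTC) start at positions 112, 260.
EcoRI cuts after the first base of each site, so after positions 112, 260.
Combined cut positions: 52, 59, 112, 260.
Circular molecule, 4 cuts → 4 fragments:
  53–59 → 7 bp
  60–112 → 53 bp
  113–260 → 148 bp
  261–272 then 1–52 → 12 + 52 = 64 bp
Sorted largest to smallest: 148, 64, 53, 7 bp.

148, 64, 53, 7 bp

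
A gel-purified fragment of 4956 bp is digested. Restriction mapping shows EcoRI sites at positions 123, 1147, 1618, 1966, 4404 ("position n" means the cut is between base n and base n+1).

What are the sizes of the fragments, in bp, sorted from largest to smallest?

Linear molecule, 5 cuts → 6 fragments:
  123 − 0 = 123 bp
  1147 − 123 = 1024 bp
  1618 − 1147 = 471 bp
  1966 − 1618 = 348 bp
  4404 − 1966 = 2438 bp
  4956 − 4404 = 552 bp
Sorted largest to smallest: 2438, 1024, 552, 471, 348, 123 bp.

2438, 1024, 552, 471, 348, 123 bp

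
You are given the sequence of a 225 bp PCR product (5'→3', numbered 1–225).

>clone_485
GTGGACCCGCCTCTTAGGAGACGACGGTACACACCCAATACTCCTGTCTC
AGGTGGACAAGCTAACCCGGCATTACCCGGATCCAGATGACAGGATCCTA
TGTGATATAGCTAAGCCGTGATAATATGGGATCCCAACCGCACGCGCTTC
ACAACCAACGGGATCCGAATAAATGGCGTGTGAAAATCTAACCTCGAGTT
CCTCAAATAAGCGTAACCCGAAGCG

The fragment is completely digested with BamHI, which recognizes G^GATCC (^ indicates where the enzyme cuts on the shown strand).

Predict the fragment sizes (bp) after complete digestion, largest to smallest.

79, 64, 36, 32, 14 bp

BamHI sites (GGATCC) start at positions 79, 93, 129, 161.
BamHI cuts after the first base of each site, so after positions 79, 93, 129, 161.
Linear molecule, 4 cuts → 5 fragments:
  1–79 → 79 bp
  80–93 → 14 bp
  94–129 → 36 bp
  130–161 → 32 bp
  162–225 → 64 bp
Sorted largest to smallest: 79, 64, 36, 32, 14 bp.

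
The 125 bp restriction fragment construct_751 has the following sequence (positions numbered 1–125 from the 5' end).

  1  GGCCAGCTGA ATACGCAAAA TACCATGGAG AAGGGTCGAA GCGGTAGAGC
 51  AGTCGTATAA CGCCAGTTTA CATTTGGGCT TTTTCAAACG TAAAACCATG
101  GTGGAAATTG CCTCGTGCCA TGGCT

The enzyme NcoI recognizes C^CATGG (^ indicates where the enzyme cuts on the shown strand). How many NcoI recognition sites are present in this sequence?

3

CCATGG occurs starting at positions 23, 96, 118.
NcoI cuts at 3 sites.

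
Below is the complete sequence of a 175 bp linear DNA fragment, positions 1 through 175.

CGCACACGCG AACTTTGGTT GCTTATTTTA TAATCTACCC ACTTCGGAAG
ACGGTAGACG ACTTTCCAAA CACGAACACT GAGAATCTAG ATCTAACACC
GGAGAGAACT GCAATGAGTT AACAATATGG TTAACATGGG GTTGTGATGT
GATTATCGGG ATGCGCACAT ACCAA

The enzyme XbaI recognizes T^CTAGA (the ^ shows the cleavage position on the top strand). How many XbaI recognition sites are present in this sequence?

1

TCTAGA occurs starting at position 86.
XbaI cuts at 1 site.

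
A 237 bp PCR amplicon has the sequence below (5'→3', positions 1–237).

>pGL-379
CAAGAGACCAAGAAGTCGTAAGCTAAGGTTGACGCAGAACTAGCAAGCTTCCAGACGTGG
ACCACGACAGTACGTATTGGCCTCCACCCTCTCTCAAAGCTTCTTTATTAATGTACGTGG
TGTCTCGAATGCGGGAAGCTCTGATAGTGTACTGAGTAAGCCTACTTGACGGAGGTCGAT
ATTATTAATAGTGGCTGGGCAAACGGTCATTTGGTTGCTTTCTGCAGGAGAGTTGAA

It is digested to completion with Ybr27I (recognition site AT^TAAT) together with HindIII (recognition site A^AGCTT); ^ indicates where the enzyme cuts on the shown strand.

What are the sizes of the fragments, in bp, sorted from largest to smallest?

Ybr27I sites (ATTAAT) start at positions 107, 184.
Ybr27I cuts after base 2 of each site, so after positions 108, 185.
HindIII sites (AAGCTT) start at positions 45, 97.
HindIII cuts after the first base of each site, so after positions 45, 97.
Combined cut positions: 45, 97, 108, 185.
Linear molecule, 4 cuts → 5 fragments:
  1–45 → 45 bp
  46–97 → 52 bp
  98–108 → 11 bp
  109–185 → 77 bp
  186–237 → 52 bp
Sorted largest to smallest: 77, 52, 52, 45, 11 bp.

77, 52, 52, 45, 11 bp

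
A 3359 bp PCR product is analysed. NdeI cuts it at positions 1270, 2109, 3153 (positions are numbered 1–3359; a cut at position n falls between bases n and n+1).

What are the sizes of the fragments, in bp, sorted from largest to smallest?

Linear molecule, 3 cuts → 4 fragments:
  1270 − 0 = 1270 bp
  2109 − 1270 = 839 bp
  3153 − 2109 = 1044 bp
  3359 − 3153 = 206 bp
Sorted largest to smallest: 1270, 1044, 839, 206 bp.

1270, 1044, 839, 206 bp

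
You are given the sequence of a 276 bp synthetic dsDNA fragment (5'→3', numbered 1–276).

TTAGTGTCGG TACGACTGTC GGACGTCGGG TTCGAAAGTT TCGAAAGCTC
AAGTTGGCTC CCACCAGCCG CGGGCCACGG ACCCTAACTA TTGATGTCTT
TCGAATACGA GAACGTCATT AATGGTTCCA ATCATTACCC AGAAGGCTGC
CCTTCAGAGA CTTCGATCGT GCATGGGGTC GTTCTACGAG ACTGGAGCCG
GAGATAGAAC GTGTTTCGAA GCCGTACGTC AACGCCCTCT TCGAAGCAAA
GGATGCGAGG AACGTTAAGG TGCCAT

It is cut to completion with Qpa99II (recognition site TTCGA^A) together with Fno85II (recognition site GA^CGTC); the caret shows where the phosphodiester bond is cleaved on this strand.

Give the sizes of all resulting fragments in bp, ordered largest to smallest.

Qpa99II sites (TTCGAA) start at positions 31, 40, 100, 215, 240.
Qpa99II cuts after base 5 of each site (before the last base), so after positions 35, 44, 104, 219, 244.
The Fno85II site (GACGTC) starts at position 22.
Fno85II cuts after base 2 of each site, so after position 23.
Combined cut positions: 23, 35, 44, 104, 219, 244.
Linear molecule, 6 cuts → 7 fragments:
  1–23 → 23 bp
  24–35 → 12 bp
  36–44 → 9 bp
  45–104 → 60 bp
  105–219 → 115 bp
  220–244 → 25 bp
  245–276 → 32 bp
Sorted largest to smallest: 115, 60, 32, 25, 23, 12, 9 bp.

115, 60, 32, 25, 23, 12, 9 bp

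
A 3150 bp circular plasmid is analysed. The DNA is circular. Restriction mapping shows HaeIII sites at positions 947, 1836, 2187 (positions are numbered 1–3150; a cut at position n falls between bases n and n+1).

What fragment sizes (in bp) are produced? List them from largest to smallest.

1910, 889, 351 bp

Circular molecule, 3 cuts → 3 fragments:
  1836 − 947 = 889 bp
  2187 − 1836 = 351 bp
  wrap: 3150 − 2187 + 947 = 1910 bp
Sorted largest to smallest: 1910, 889, 351 bp.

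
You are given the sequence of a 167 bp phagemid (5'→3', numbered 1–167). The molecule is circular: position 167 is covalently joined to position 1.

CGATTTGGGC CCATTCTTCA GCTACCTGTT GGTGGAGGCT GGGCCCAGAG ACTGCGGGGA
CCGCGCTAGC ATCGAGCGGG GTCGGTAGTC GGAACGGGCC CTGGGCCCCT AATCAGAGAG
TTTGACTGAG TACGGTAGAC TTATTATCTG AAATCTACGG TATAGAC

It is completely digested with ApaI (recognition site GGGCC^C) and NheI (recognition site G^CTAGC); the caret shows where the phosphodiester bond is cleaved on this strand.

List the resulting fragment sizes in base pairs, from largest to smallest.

ApaI sites (GGGCCC) start at positions 7, 41, 96, 103.
ApaI cuts after base 5 of each site (before the last base), so after positions 11, 45, 100, 107.
The NheI site (GCTAGC) starts at position 65.
NheI cuts after the first base of each site, so after position 65.
Combined cut positions: 11, 45, 65, 100, 107.
Circular molecule, 5 cuts → 5 fragments:
  12–45 → 34 bp
  46–65 → 20 bp
  66–100 → 35 bp
  101–107 → 7 bp
  108–167 then 1–11 → 60 + 11 = 71 bp
Sorted largest to smallest: 71, 35, 34, 20, 7 bp.

71, 35, 34, 20, 7 bp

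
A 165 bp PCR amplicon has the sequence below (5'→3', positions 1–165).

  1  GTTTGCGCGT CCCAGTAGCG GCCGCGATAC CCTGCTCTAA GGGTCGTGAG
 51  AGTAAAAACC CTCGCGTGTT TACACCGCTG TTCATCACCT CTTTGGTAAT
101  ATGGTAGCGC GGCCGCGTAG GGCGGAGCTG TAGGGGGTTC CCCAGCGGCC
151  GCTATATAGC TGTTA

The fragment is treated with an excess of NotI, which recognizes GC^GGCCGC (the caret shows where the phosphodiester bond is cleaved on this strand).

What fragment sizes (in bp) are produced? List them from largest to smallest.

91, 36, 19, 19 bp

NotI sites (GCGGCCGC) start at positions 18, 109, 145.
NotI cuts after base 2 of each site, so after positions 19, 110, 146.
Linear molecule, 3 cuts → 4 fragments:
  1–19 → 19 bp
  20–110 → 91 bp
  111–146 → 36 bp
  147–165 → 19 bp
Sorted largest to smallest: 91, 36, 19, 19 bp.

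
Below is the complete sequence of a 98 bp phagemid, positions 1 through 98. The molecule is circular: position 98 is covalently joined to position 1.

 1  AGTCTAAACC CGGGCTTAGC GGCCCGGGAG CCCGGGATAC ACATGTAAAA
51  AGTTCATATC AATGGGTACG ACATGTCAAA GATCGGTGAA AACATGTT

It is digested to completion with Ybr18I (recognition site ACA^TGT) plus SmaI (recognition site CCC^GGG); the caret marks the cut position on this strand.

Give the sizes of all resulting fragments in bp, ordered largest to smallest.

30, 21, 15, 14, 10, 8 bp

Ybr18I sites (ACATGT) start at positions 41, 71, 92.
Ybr18I cuts after base 3 of each site, so after positions 43, 73, 94.
SmaI sites (CCCGGG) start at positions 9, 23, 31.
SmaI cuts after base 3 of each site, so after positions 11, 25, 33.
Combined cut positions: 11, 25, 33, 43, 73, 94.
Circular molecule, 6 cuts → 6 fragments:
  12–25 → 14 bp
  26–33 → 8 bp
  34–43 → 10 bp
  44–73 → 30 bp
  74–94 → 21 bp
  95–98 then 1–11 → 4 + 11 = 15 bp
Sorted largest to smallest: 30, 21, 15, 14, 10, 8 bp.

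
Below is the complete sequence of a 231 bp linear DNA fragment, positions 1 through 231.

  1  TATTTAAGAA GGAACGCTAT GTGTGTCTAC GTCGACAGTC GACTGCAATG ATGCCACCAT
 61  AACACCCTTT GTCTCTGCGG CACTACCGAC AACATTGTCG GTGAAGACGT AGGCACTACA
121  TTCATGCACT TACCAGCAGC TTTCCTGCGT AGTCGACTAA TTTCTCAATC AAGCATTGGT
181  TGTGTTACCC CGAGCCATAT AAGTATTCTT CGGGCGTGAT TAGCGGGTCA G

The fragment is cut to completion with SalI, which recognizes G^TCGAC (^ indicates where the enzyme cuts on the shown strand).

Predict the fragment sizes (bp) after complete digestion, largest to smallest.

SalI sites (GTCGAC) start at positions 31, 38, 152.
SalI cuts after the first base of each site, so after positions 31, 38, 152.
Linear molecule, 3 cuts → 4 fragments:
  1–31 → 31 bp
  32–38 → 7 bp
  39–152 → 114 bp
  153–231 → 79 bp
Sorted largest to smallest: 114, 79, 31, 7 bp.

114, 79, 31, 7 bp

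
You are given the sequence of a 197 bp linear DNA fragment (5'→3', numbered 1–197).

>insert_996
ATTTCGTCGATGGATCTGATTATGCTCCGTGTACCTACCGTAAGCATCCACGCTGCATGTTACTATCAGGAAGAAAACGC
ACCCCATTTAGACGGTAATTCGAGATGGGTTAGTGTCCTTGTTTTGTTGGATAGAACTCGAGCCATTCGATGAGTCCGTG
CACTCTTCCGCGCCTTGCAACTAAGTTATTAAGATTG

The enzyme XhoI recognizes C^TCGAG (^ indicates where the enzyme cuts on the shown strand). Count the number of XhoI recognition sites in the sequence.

1

CTCGAG occurs starting at position 137.
XhoI cuts at 1 site.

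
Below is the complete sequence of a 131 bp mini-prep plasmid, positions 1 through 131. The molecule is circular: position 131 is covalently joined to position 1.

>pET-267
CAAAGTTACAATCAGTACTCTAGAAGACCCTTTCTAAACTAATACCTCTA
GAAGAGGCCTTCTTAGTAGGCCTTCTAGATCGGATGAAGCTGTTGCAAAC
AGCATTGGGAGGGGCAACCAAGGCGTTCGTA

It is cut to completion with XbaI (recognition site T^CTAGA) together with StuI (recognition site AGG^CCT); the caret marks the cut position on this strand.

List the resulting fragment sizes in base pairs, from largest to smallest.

76, 28, 13, 10, 4 bp

XbaI sites (TCTAGA) start at positions 19, 47, 74.
XbaI cuts after the first base of each site, so after positions 19, 47, 74.
StuI sites (AGGCCT) start at positions 55, 68.
StuI cuts after base 3 of each site, so after positions 57, 70.
Combined cut positions: 19, 47, 57, 70, 74.
Circular molecule, 5 cuts → 5 fragments:
  20–47 → 28 bp
  48–57 → 10 bp
  58–70 → 13 bp
  71–74 → 4 bp
  75–131 then 1–19 → 57 + 19 = 76 bp
Sorted largest to smallest: 76, 28, 13, 10, 4 bp.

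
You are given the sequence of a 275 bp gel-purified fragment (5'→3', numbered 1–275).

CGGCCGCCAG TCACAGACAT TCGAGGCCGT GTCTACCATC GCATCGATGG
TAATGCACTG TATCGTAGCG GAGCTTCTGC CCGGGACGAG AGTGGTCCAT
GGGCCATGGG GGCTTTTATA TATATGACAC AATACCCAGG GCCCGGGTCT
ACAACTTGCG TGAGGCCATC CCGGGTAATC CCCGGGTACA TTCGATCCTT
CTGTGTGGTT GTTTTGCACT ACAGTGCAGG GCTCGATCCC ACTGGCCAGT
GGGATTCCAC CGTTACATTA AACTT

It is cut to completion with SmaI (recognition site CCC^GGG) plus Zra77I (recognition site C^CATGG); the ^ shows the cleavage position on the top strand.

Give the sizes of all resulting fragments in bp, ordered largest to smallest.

SmaI sites (CCCGGG) start at positions 80, 142, 170, 181.
SmaI cuts after base 3 of each site, so after positions 82, 144, 172, 183.
Zra77I sites (CCATGG) start at positions 97, 104.
Zra77I cuts after the first base of each site, so after positions 97, 104.
Combined cut positions: 82, 97, 104, 144, 172, 183.
Linear molecule, 6 cuts → 7 fragments:
  1–82 → 82 bp
  83–97 → 15 bp
  98–104 → 7 bp
  105–144 → 40 bp
  145–172 → 28 bp
  173–183 → 11 bp
  184–275 → 92 bp
Sorted largest to smallest: 92, 82, 40, 28, 15, 11, 7 bp.

92, 82, 40, 28, 15, 11, 7 bp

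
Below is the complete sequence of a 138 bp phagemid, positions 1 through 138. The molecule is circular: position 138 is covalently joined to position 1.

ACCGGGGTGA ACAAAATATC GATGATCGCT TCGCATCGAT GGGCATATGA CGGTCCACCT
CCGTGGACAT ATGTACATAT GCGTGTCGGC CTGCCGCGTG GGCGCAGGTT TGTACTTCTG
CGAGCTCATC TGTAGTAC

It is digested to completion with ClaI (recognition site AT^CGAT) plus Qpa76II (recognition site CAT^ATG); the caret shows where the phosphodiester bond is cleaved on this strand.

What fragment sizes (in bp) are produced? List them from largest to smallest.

79, 24, 17, 10, 8 bp

ClaI sites (ATCGAT) start at positions 18, 35.
ClaI cuts after base 2 of each site, so after positions 19, 36.
Qpa76II sites (CATATG) start at positions 44, 68, 76.
Qpa76II cuts after base 3 of each site, so after positions 46, 70, 78.
Combined cut positions: 19, 36, 46, 70, 78.
Circular molecule, 5 cuts → 5 fragments:
  20–36 → 17 bp
  37–46 → 10 bp
  47–70 → 24 bp
  71–78 → 8 bp
  79–138 then 1–19 → 60 + 19 = 79 bp
Sorted largest to smallest: 79, 24, 17, 10, 8 bp.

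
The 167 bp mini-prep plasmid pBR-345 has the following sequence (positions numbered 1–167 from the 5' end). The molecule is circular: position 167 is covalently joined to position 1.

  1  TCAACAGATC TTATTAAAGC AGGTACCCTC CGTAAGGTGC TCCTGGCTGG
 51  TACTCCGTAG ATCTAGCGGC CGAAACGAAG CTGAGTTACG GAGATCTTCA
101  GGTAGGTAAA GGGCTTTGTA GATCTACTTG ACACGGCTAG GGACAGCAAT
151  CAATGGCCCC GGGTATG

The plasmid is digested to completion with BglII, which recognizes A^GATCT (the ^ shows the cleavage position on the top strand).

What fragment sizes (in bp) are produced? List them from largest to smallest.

53, 53, 33, 28 bp

BglII sites (AGATCT) start at positions 6, 59, 92, 120.
BglII cuts after the first base of each site, so after positions 6, 59, 92, 120.
Circular molecule, 4 cuts → 4 fragments:
  7–59 → 53 bp
  60–92 → 33 bp
  93–120 → 28 bp
  121–167 then 1–6 → 47 + 6 = 53 bp
Sorted largest to smallest: 53, 53, 33, 28 bp.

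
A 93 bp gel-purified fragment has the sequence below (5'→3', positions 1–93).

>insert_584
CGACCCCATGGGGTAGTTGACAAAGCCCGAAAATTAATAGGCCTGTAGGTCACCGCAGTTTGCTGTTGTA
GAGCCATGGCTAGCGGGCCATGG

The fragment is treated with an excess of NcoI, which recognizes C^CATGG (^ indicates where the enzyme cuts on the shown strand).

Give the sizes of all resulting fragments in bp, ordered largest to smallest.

68, 14, 6, 5 bp

NcoI sites (CCATGG) start at positions 6, 74, 88.
NcoI cuts after the first base of each site, so after positions 6, 74, 88.
Linear molecule, 3 cuts → 4 fragments:
  1–6 → 6 bp
  7–74 → 68 bp
  75–88 → 14 bp
  89–93 → 5 bp
Sorted largest to smallest: 68, 14, 6, 5 bp.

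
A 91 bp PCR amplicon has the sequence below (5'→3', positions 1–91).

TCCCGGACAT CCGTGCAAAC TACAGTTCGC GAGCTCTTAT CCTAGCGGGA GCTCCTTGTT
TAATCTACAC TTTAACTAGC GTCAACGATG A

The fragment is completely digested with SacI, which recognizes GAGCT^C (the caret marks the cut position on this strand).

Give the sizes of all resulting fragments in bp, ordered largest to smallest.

SacI sites (GAGCTC) start at positions 31, 49.
SacI cuts after base 5 of each site (before the last base), so after positions 35, 53.
Linear molecule, 2 cuts → 3 fragments:
  1–35 → 35 bp
  36–53 → 18 bp
  54–91 → 38 bp
Sorted largest to smallest: 38, 35, 18 bp.

38, 35, 18 bp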